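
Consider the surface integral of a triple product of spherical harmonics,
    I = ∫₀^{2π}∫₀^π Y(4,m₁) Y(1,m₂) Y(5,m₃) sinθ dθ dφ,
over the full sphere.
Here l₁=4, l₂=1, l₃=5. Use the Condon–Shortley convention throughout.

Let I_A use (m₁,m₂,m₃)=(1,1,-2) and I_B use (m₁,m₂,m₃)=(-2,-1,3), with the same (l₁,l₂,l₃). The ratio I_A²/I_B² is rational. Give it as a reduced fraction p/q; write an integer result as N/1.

3/4

Same 4,1,5: normalisation and zero-m 3j drop out of the ratio.
A: Δ: 0! 8! 2! / 11! → 1/495; sum: t=0:+1/1440 = 1/1440; 3j²(4 1 5; 1 1 -2) = Δ·Π!·Σ² = 7/165  (sign -1)
B: Δ: 0! 8! 2! / 11! → 1/495; sum: t=0:+1/2880 = 1/2880; 3j²(4 1 5; -2 -1 3) = Δ·Π!·Σ² = 28/495  (sign +1)
I_A²/I_B² = (7/165)/(28/495) = 3/4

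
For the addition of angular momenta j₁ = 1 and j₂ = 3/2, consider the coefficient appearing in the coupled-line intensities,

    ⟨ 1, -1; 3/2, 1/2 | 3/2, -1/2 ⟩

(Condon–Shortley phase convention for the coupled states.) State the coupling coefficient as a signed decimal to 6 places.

j₁+j₂−J=1  J+j₁−j₂=1  J−j₁+j₂=2  j₁+j₂+J+1=5
(j₁±m₁, j₂±m₂, J±M) = (0,2,2,1,1,2)
P² = 8/15
sum k=1..1:
  [1] −1/1 = -1
S = -1
C² = P²·S² = 8/15 ; C = -0.730297

-0.730297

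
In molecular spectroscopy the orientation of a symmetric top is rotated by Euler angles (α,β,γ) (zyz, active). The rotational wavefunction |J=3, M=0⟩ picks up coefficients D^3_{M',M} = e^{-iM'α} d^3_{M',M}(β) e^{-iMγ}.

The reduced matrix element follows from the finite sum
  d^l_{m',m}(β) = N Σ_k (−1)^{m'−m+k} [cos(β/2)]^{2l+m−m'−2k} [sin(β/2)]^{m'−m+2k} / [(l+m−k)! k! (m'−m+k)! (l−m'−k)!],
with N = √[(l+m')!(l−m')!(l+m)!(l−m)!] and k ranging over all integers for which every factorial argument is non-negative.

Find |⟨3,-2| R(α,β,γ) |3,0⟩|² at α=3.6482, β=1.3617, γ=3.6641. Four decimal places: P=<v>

P=0.0740

D^3_{-2,0}(3.6482,1.3617,3.6641) = e^{-i·-2·3.6482}·d^3_{-2,0}(1.3617)·e^{-i·0·3.6641}. Compute d first:
Half-angle: c=0.777038, s=0.629454. N=√(1·120·6·6)=65.726707
k: max(0,(0)−(-2))=2 … min(3+(0),3−(-2))=3
  k=2: (−1)^0·65.7267/(12)·0.7770^4·0.6295^2 = +0.791147
  k=3: (−1)^1·65.7267/(12)·0.7770^2·0.6295^4 = -0.519159
d^3_{-2,0}(1.3617) = +0.791147 -0.519159 = +0.271988
|D^3_{-2,0}|² = |d^3_{-2,0}(β)|² = (+0.271988)² = 0.073978 (the z-rotation phases have unit modulus)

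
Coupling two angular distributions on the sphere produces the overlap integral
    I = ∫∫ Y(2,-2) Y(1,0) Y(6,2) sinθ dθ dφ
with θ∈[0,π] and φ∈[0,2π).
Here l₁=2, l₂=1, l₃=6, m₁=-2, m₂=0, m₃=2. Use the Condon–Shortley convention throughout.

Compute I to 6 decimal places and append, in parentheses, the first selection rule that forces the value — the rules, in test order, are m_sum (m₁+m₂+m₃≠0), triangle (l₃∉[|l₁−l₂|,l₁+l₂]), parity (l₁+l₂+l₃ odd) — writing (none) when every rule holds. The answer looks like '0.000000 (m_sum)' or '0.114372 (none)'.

l₃=6 ∉ [1,3] — triangle fails ⇒ I = 0

0.000000 (triangle)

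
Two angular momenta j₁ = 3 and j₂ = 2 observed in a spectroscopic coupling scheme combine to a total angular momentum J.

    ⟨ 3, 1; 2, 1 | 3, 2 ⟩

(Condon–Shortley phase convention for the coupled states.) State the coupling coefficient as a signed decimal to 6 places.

√[7·2!4!2!/9! · 4!2!3!1!5!1!] = √(64)
  +(−1)^1/∏(1,1,1,2,3,0)! = -1/12  (running -1/12)
  +(−1)^2/∏(2,0,0,1,4,1)! = 1/48  (running -1/16)
⟨..|..⟩ = √(64)·(-1/16) = -0.500000

-0.500000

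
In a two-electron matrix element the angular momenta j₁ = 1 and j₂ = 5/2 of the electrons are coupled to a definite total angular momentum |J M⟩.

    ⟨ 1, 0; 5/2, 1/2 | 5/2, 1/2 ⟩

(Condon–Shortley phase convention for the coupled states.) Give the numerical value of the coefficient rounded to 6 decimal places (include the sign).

j₁+j₂−J=1  J+j₁−j₂=1  J−j₁+j₂=4  j₁+j₂+J+1=7
(j₁±m₁, j₂±m₂, J±M) = (1,1,3,2,3,2)
P² = 144/35
sum k=0..1:
  [0] +1/6 = 1/6
  [1] −1/4 = -1/4
S = -1/12
C² = P²·S² = 1/35 ; C = -0.169031

−√(1/35) = -0.169031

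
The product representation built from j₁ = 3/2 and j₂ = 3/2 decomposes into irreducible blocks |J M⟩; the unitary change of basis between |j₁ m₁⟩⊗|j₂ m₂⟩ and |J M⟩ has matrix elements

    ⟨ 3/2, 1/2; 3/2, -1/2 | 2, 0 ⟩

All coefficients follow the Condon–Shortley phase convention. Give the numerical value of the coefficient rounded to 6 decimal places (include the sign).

j₁+j₂−J=1  J+j₁−j₂=2  J−j₁+j₂=2  j₁+j₂+J+1=6
(j₁±m₁, j₂±m₂, J±M) = (2,1,1,2,2,2)
P² = 4/9
sum k=0..1:
  [0] +1/1 = 1
  [1] −1/4 = -1/4
S = 3/4
C² = P²·S² = 1/4 ; C = +0.500000

+√(1/4) ≈ +0.500000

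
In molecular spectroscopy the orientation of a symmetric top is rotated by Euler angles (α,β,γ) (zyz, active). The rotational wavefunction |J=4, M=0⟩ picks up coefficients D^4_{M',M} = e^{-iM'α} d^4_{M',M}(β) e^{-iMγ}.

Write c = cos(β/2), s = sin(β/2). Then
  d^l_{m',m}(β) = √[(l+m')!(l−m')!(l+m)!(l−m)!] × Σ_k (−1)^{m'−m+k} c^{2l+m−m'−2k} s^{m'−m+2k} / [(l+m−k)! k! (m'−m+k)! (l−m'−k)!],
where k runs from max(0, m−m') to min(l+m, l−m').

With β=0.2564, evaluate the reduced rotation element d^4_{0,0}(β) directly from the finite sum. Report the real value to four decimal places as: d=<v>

d^4_{0,0}(β=0.2564) via the finite sum:
With c≡cos(β/2)=0.991794 and s≡sin(β/2)=0.127849, N=[24·24·24·24]^{1/2}=576.000000
k∈{0,1,2,3,4} keeps every argument non-negative
  k=0: (−1)^0·576.0000/(576)·0.9918^8·0.1278^0 = +0.936204
  k=1: (−1)^1·576.0000/(36)·0.9918^6·0.1278^2 = -0.248911
  k=2: (−1)^2·576.0000/(16)·0.9918^4·0.1278^4 = +0.009306
  k=3: (−1)^3·576.0000/(36)·0.9918^2·0.1278^6 = -0.000069
  k=4: (−1)^4·576.0000/(576)·0.9918^0·0.1278^8 = +0.000000
d^4_{0,0}(0.2564) = +0.936204 -0.248911 +0.009306 -0.000069 +0.000000 = +0.696531

d=0.6965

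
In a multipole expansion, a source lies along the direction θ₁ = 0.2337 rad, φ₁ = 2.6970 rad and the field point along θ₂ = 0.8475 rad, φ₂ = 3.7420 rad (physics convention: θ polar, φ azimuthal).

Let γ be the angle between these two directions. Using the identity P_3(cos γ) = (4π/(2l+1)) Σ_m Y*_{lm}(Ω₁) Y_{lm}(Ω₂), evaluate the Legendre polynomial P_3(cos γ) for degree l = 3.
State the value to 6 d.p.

-0.119964

Summing Y*_{l m}(θ₁,φ₁)·Y_{l m}(θ₂,φ₂) over m ∈ [−3, 3]; prefactor 4π/(2·3+1) = 1.795196:
  term(m=-3) = -0.00091 - 0.00001j   from Y*(Ω₁)=-0.00122 + 0.00504j, Y(Ω₂)=0.04014 + 0.17111j
  term(m=-2) = -0.01006 - 0.01760j   from Y*(Ω₁)=0.03359 - 0.04140j, Y(Ω₂)=0.13744 - 0.35438j
  term(m=-1) = 0.04042 - 0.06966j   from Y*(Ω₁)=-0.25215 + 0.12012j, Y(Ω₂)=-0.23793 + 0.16292j
  term(m=+0) = -0.12574 + 0.00000j   from Y*(Ω₁)=0.62872 + 0.00000j, Y(Ω₂)=-0.19999 + 0.00000j
  term(m=+1) = 0.04042 + 0.06966j   from Y*(Ω₁)=0.25215 + 0.12012j, Y(Ω₂)=0.23793 + 0.16292j
  term(m=+2) = -0.01006 + 0.01760j   from Y*(Ω₁)=0.03359 + 0.04140j, Y(Ω₂)=0.13744 + 0.35438j
  term(m=+3) = -0.00091 + 0.00001j   from Y*(Ω₁)=0.00122 + 0.00504j, Y(Ω₂)=-0.04014 + 0.17111j
Σ over m = -0.06683 - 0.00000j; ×(4π/7) → -0.11996 - 0.00000j. Real part: -0.119964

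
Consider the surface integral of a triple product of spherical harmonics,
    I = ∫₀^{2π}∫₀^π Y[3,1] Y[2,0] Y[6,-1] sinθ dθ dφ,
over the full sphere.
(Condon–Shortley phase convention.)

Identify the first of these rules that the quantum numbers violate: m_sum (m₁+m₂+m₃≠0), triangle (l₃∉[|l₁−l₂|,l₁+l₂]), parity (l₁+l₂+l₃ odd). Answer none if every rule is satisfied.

azimuthal sum: 1 + 0 − 1 = 0  ✓
l₃ must lie in [1,5]; have l₃=6  ✗
L = 3 + 2 + 6 = 11 (odd)

triangle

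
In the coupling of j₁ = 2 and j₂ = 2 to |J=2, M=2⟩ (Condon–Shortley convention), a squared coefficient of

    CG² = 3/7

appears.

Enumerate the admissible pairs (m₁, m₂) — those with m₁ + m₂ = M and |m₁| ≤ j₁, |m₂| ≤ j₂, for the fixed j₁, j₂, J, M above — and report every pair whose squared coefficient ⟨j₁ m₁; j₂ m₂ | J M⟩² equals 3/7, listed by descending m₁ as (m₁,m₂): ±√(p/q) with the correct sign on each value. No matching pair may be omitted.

Admissible pairs with m₁+m₂ = M = 2: (0,2), (1,1), (2,0)
  (m₁,m₂)=(2,0): CG² = 2/7, CG = +√(2/7)
  (m₁,m₂)=(1,1): CG² = 3/7, CG = −√(3/7)   ← matches the target
  (m₁,m₂)=(0,2): CG² = 2/7, CG = +√(2/7)
Pairs with CG² = 3/7: (1,1): −√(3/7)

(1,1): −√(3/7)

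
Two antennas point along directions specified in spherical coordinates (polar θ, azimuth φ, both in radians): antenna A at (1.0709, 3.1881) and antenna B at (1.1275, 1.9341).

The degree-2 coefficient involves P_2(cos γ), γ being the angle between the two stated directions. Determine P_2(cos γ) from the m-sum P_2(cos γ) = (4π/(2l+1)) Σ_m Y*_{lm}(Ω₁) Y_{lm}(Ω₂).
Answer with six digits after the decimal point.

-0.192767

Expand P_2 via completeness: Σ_{m} conj(Y_{2,m}) at Ω₁ times Y_{2,m} at Ω₂ —
  m=-2: (0.29624 + 0.02763j) × (-0.23560 + 0.20941j) = -0.07558 + 0.05552j  (running Σ = -0.07558 + 0.05552j)
  m=-1: (-0.32464 - 0.01511j) × (-0.10637 - 0.27979j) = 0.03031 + 0.09244j  (running Σ = -0.04527 + 0.14796j)
  m=0: (-0.09800 + 0.00000j) × (-0.14132 + 0.00000j) = 0.01385 + 0.00000j  (running Σ = -0.03143 + 0.14796j)
  m=1: (0.32464 - 0.01511j) × (0.10637 - 0.27979j) = 0.03031 - 0.09244j  (running Σ = -0.00112 + 0.05552j)
  m=2: (0.29624 - 0.02763j) × (-0.23560 - 0.20941j) = -0.07558 - 0.05552j  (running Σ = -0.07670 + 0.00000j)
Σ over m = -0.07670 + 0.00000j; ×(4π/5) → -0.19277 + 0.00000j. Real part: -0.192767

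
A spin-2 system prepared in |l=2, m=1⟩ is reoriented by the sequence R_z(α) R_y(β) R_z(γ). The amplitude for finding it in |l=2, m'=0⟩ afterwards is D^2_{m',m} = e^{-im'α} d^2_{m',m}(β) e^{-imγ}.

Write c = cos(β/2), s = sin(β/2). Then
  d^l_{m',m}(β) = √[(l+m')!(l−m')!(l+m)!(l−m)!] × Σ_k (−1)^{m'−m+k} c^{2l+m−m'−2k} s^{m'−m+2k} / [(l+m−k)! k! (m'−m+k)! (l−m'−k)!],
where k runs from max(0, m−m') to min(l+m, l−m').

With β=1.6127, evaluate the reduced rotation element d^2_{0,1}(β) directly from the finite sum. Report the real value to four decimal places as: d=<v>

d=-0.0513

d^2_{0,1}(β=1.6127) via the finite sum:
With c≡cos(β/2)=0.692137 and s≡sin(β/2)=0.721766, N=[2·2·6·1]^{1/2}=4.898979
Admissible k: 1..2 (factorial args all ≥0)
  k=1: (−1)^0·4.8990/(2)·0.6921^3·0.7218^1 = +0.586204
  k=2: (−1)^1·4.8990/(2)·0.6921^1·0.7218^3 = -0.637466
d^2_{0,1}(1.6127) = +0.586204 -0.637466 = -0.051261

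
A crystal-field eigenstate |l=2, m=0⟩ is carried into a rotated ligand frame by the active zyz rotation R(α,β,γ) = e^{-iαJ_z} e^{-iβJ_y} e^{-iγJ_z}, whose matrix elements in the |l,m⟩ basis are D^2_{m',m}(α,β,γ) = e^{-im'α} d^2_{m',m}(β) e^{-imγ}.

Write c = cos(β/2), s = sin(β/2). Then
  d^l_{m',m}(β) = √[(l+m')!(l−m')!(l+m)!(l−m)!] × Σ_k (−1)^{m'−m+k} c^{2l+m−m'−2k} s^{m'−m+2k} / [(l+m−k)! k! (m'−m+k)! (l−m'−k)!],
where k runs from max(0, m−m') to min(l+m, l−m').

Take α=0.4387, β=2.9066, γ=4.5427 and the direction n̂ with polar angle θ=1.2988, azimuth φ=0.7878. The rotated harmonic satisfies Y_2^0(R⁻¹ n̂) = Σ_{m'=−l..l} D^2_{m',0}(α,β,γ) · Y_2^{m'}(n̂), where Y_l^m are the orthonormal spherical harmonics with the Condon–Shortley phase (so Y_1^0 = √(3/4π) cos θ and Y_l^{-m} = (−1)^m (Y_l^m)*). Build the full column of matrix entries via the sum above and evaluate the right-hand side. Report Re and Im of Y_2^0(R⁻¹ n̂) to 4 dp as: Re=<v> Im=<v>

Re=-0.3130 Im=0.0000

Need the full column D^2_{m',0} for m'=−2..2 at α=0.4387, β=2.9066, γ=4.5427.
cos(β/2)=0.117226, sin(β/2)=0.993105
d^2_{-2,0}: single k=2 term ⇒ +0.033198;  D = +0.021219+0.025532i
d^2_{-1,0}: k∈[1..2] ⇒ +0.003919 -0.281246 = -0.277327;  D = -0.251065-0.117798i
d^2_{0,0}: k∈[0..2] ⇒ +0.000189 -0.054213 +0.972705 = +0.918681;  D = +0.918681+0.000000i
d^2_{1,0}: k∈[0..1] ⇒ -0.003919 +0.281246 = +0.277327;  D = +0.251065-0.117798i
d^2_{2,0}: single k=0 term ⇒ +0.033198;  D = +0.021219-0.025532i
Y_2^{m'}(θ=1.2988,φ=0.7878) and Σ D·Y over m':
  (+0.0212+0.0255i)·(-0.0017-0.3584i)  (-0.2511-0.1178i)·(+0.1410-0.1417i)  (+0.9187+0.0000i)·(-0.2471+0.0000i)  (+0.2511-0.1178i)·(-0.1410-0.1417i)  (+0.0212-0.0255i)·(-0.0017+0.3584i)
Y_2^0(R⁻¹ n̂) = -0.312976-0.000000i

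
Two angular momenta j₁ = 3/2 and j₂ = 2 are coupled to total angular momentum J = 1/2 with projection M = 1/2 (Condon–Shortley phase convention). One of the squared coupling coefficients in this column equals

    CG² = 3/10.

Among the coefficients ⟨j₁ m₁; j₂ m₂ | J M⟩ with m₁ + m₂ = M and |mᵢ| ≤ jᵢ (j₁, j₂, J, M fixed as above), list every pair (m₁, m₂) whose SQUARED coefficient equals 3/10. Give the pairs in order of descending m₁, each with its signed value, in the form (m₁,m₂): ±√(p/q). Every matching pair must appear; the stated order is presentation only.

(-1/2,1): +√(3/10)

Admissible pairs with m₁+m₂ = M = 1/2: (-3/2,2), (-1/2,1), (1/2,0), (3/2,-1)
  (m₁,m₂)=(3/2,-1): CG² = 1/10, CG = +√(1/10)
  (m₁,m₂)=(1/2,0): CG² = 1/5, CG = −√(1/5)
  (m₁,m₂)=(-1/2,1): CG² = 3/10, CG = +√(3/10)   ← matches the target
  (m₁,m₂)=(-3/2,2): CG² = 2/5, CG = −√(2/5)
Pairs with CG² = 3/10: (-1/2,1): +√(3/10)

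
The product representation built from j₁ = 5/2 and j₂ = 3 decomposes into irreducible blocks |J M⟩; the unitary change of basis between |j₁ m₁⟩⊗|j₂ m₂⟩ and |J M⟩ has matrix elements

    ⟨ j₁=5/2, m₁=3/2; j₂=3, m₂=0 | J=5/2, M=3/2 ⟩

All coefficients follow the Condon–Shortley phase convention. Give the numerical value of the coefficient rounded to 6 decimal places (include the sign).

triangle: 3!×2!×3!/9! = 72/362880
(j±m)!: 4!×1!×3!×3!×4!×1! = 20736
prefactor² = (2J+1)×Δ×N² = 864/35
  k=0: +1/(0!×3!×1!×3!×1!×0!) = 1/36
  k=1: −1/(1!×2!×0!×2!×2!×1!) = -1/8
Σ = -7/72  ⇒  CG² = 864/35×(-7/72)² = 7/30
CG = −√(7/30) = -0.483046

-0.483046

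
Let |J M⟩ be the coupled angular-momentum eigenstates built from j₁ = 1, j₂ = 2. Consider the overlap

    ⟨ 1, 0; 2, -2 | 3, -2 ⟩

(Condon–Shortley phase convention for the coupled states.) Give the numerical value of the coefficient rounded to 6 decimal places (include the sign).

√[7·0!2!4!/7! · 1!1!0!4!1!5!] = √(192)
  +(−1)^0/∏(0,0,1,0,1,4)! = 1/24  (running 1/24)
⟨..|..⟩ = √(192)·(1/24) = +0.577350

+√(1/3) ≈ +0.577350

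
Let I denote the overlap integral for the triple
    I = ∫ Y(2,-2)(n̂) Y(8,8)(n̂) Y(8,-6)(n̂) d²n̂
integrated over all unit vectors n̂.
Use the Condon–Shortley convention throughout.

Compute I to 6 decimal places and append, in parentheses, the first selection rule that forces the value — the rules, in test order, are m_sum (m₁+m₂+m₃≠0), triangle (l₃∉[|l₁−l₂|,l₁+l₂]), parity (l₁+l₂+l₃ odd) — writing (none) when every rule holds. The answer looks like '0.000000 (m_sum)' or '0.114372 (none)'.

m-sum 0 ✓  L=18 even ✓  6≤8≤10 ✓
Π(2lᵢ+1) = 5×17×17 = 1445
triangle coeff Δ(2,8,8) = 1/348840
Σ_t [0,2]: t=0:+1/116121600 t=1:−1/25401600 t=2:+1/116121600 = -1/45158400
(3j)²=24/1615 [(2 8 8; 0 0 0)], sign=-1
Σ_t [2,2]: t=2:+1/348713164800 = 1/348713164800
(3j)²=2/969 [(2 8 8; -2 8 -6)], sign=+1
⇒ 4πI² = 16/361
I = (-1)√(16/361/(4π)) = -0.05938838
No selection rule forces the value: the integral is nonzero (none).

-0.059388 (none)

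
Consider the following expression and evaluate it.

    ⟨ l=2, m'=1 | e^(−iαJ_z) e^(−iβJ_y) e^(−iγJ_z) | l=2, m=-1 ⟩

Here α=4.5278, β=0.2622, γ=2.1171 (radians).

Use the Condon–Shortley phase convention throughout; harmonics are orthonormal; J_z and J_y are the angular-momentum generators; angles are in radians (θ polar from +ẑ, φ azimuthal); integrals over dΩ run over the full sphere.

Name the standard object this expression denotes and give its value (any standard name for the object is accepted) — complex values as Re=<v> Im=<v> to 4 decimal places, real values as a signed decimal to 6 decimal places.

Wigner D-matrix element, Re=-0.0373 Im=-0.0334

This is a Wigner D-matrix element — the rotation-matrix element ⟨l m'| R(α,β,γ) |l m⟩ in the angular-momentum basis.
D^2_{1,-1}(4.5278,0.2622,2.1171) = e^{-i·1·4.5278}·d^2_{1,-1}(0.2622)·e^{-i·-1·2.1171}. Compute d first:
Half-angle: c=0.991419, s=0.130725. N=√(6·1·1·6)=6.000000
k∈{0,1} keeps every argument non-negative
  k=0: (−1)^2·6.0000/(2)·0.9914^2·0.1307^2 = +0.050391
  k=1: (−1)^3·6.0000/(6)·0.9914^0·0.1307^4 = -0.000292
d^2_{1,-1}(0.2622) = +0.050391 -0.000292 = +0.050099
D = (-0.183543+0.983012i)·(+0.050099)·(-0.519532+0.854451i) = -0.037302-0.033443i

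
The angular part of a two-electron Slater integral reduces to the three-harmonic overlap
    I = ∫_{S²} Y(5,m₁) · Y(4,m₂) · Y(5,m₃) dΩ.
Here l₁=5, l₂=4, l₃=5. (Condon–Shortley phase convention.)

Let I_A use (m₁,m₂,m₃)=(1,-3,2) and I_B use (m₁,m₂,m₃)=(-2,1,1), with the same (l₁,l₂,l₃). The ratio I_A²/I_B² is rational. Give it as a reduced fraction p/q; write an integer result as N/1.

Shared (l₁,l₂,l₃)=(5,4,5): N and (l;000)² cancel in I_A²/I_B².
A: Δ = 4!·6!·4!/15! = 1/3153150; Racah Σ t=0..1: t=0:+1/6912 t=1:−1/5184 = -1/20736; ⇒ 3j(5 4 5; 1 -3 2)² = 5/2574, sgn +1
B: Δ = 4!·6!·4!/15! = 1/3153150; Racah Σ t=1..4: t=1:−1/103680 t=2:+1/2880 t=3:−1/1152 t=4:+1/5184 = -7/20736; ⇒ 3j(5 4 5; -2 1 1)² = 35/2574, sgn -1
I_A²/I_B² = (5/2574)/(35/2574) = 1/7

1/7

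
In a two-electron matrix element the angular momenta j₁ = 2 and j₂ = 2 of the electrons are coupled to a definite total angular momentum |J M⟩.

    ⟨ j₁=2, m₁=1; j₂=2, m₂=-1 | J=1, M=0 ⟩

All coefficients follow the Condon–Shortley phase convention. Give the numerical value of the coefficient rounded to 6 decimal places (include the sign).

√[3·3!1!1!/6! · 3!1!1!3!1!1!] = √(9/10)
  +(−1)^0/∏(0,3,1,1,0,0)! = 1/6  (running 1/6)
  +(−1)^1/∏(1,2,0,0,1,1)! = -1/2  (running -1/3)
⟨..|..⟩ = √(9/10)·(-1/3) = -0.316228

−√(1/10) ≈ -0.316228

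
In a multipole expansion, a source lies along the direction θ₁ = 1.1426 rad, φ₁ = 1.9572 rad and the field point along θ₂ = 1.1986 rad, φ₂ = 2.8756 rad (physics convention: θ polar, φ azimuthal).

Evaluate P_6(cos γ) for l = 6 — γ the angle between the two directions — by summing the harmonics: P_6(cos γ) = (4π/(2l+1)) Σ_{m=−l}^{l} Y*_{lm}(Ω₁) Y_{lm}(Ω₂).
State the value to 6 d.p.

-0.013440

Term-by-term m-sum for l=6 (normalisation 4π/13 = 0.966644):
  m=-6: Y*=(0.186167, -0.200790)  Y=(-0.007941, 0.315550)  product (0.061881, 0.060340)
  m=-5: Y*=(-0.405005, -0.153010)  Y=(-0.101814, -0.414552)  product (-0.022196, 0.183474)
  m=-4: Y*=(0.005516, 0.219017)  Y=(0.059302, 0.106812)  product (-0.023067, 0.013577)
  m=-3: Y*=(-0.205928, 0.089891)  Y=(0.206577, 0.211841)  product (-0.061583, -0.025055)
  m=-2: Y*=(0.216616, 0.211229)  Y=(-0.195662, -0.115164)  product (-0.018058, -0.066276)
  m=-1: Y*=(-0.047417, 0.116544)  Y=(-0.216748, -0.059053)  product (0.017160, -0.022461)
  m=+0: Y*=(0.312988, -0.000000)  Y=(0.248632, 0.000000)  product (0.077819, 0.000000)
  m=+1: Y*=(0.047417, 0.116544)  Y=(0.216748, -0.059053)  product (0.017160, 0.022461)
  m=+2: Y*=(0.216616, -0.211229)  Y=(-0.195662, 0.115164)  product (-0.018058, 0.066276)
  m=+3: Y*=(0.205928, 0.089891)  Y=(-0.206577, 0.211841)  product (-0.061583, 0.025055)
  m=+4: Y*=(0.005516, -0.219017)  Y=(0.059302, -0.106812)  product (-0.023067, -0.013577)
  m=+5: Y*=(0.405005, -0.153010)  Y=(0.101814, -0.414552)  product (-0.022196, -0.183474)
  m=+6: Y*=(0.186167, 0.200790)  Y=(-0.007941, -0.315550)  product (0.061881, -0.060340)
Accumulated sum (-0.013904, 0.000000); after 4π/(2l+1) scaling, (-0.013440, 0.000000) ⇒ P_6 = -0.013440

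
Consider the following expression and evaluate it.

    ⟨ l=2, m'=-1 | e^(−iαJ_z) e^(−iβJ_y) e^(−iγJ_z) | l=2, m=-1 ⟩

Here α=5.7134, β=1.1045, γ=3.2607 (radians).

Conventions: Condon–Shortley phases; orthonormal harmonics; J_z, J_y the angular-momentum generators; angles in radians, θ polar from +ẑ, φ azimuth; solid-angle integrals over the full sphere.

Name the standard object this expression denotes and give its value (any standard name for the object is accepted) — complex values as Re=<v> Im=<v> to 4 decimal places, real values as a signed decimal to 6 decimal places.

This is a Wigner D-matrix element — the rotation-matrix element ⟨l m'| R(α,β,γ) |l m⟩ in the angular-momentum basis.
First d^2_{-1,-1}(β=1.1045), then the phase factors e^{-i(-1)α} and e^{-i(-1)γ}:
c=cos(1.104500/2)=0.851346, s=sin(1.104500/2)=0.524604; N=√[1·6·1·6]=6.000000
k: max(0,(-1)−(-1))=0 … min(2+(-1),2−(-1))=1
  k=0: (−1)^0·6.0000/(6)·0.8513^4·0.5246^0 = +0.525321
  k=1: (−1)^1·6.0000/(2)·0.8513^2·0.5246^2 = -0.598408
d^2_{-1,-1}(1.1045) = +0.525321 -0.598408 = -0.073086
D = (+0.842017-0.539451i)·(-0.073086)·(-0.992915-0.118826i) = +0.065789-0.031835i

Wigner D-matrix element, Re=0.0658 Im=-0.0318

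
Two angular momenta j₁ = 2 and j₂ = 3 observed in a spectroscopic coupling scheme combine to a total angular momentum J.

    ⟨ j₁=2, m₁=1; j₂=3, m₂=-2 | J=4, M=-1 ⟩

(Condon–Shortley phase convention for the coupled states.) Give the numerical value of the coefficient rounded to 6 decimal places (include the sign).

+√(7/20) = +0.591608

√[9·1!3!5!/10! · 3!1!1!5!3!5!] = √(6480/7)
  +(−1)^0/∏(0,1,1,1,2,4)! = 1/48  (running 1/48)
  +(−1)^1/∏(1,0,0,0,3,5)! = -1/720  (running 7/360)
⟨..|..⟩ = √(6480/7)·(7/360) = +0.591608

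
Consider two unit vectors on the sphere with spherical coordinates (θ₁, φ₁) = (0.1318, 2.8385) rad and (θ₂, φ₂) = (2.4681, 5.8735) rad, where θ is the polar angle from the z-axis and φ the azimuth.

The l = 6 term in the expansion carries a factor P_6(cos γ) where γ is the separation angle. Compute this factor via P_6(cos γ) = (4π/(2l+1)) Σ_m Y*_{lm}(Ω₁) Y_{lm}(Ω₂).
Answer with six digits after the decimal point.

-0.393739

Addition theorem: P_6(cos γ) = (4π/13) Σ_m Y*_{lm}(Ω₁) Y_{lm}(Ω₂), m = −6…6:
  m=-6: (-0.000001-0.000002i) × (-0.022053+0.017961i) = +0.000000+0.000000i  (running Σ = +0.000000+0.000000i)
  m=-5: (-0.000004+0.000065i) × (+0.056758-0.109655i) = +0.000007+0.000004i  (running Σ = +0.000007+0.000004i)
  m=-4: (+0.000366-0.000978i) × (-0.020972+0.308182i) = +0.000294+0.000133i  (running Σ = +0.000301+0.000137i)
  m=-3: (-0.007032+0.009032i) × (-0.154048-0.433089i) = +0.004995+0.001654i  (running Σ = +0.005296+0.001792i)
  m=-2: (+0.070178-0.048651i) × (+0.200763+0.214889i) = +0.024544+0.005313i  (running Σ = +0.029839+0.007105i)
  m=-1: (-0.378457+0.118354i) × (+0.186197+0.080857i) = -0.080037-0.008564i  (running Σ = -0.050198-0.001459i)
  m=0: (+0.839752-0.000000i) × (-0.365501+0.000000i) = -0.306930+0.000000i  (running Σ = -0.357128-0.001459i)
  m=1: (+0.378457+0.118354i) × (-0.186197+0.080857i) = -0.080037+0.008564i  (running Σ = -0.437165+0.007105i)
  m=2: (+0.070178+0.048651i) × (+0.200763-0.214889i) = +0.024544-0.005313i  (running Σ = -0.412621+0.001792i)
  m=3: (+0.007032+0.009032i) × (+0.154048-0.433089i) = +0.004995-0.001654i  (running Σ = -0.407626+0.000137i)
  m=4: (+0.000366+0.000978i) × (-0.020972-0.308182i) = +0.000294-0.000133i  (running Σ = -0.407333+0.000004i)
  m=5: (+0.000004+0.000065i) × (-0.056758-0.109655i) = +0.000007-0.000004i  (running Σ = -0.407326+0.000000i)
  m=6: (-0.000001+0.000002i) × (-0.022053-0.017961i) = +0.000000-0.000000i  (running Σ = -0.407326+0.000000i)
Total Σ_m = -0.407326+0.000000i. Multiply by 0.966644: -0.393739+0.000000i. P_6(cos γ) = -0.393739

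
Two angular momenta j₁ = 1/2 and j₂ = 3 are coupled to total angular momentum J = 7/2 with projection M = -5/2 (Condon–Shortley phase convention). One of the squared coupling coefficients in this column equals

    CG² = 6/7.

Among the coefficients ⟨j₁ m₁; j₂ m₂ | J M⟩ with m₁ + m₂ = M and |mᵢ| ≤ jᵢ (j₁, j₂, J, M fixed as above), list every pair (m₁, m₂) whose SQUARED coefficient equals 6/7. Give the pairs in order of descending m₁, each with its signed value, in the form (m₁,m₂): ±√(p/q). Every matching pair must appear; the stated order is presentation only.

(-1/2,-2): +√(6/7)

Admissible pairs with m₁+m₂ = M = -5/2: (-1/2,-2), (1/2,-3)
  (m₁,m₂)=(1/2,-3): CG² = 1/7, CG = +√(1/7)
  (m₁,m₂)=(-1/2,-2): CG² = 6/7, CG = +√(6/7)   ← matches the target
Pairs with CG² = 6/7: (-1/2,-2): +√(6/7)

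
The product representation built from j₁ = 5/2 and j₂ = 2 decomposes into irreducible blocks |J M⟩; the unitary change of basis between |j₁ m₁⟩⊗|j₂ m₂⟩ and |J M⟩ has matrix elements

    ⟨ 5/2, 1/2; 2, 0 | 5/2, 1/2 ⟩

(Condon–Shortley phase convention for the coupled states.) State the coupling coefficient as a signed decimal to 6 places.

-0.478091  (= −√(8/35))

triangle: 2!*3!*2!/8! = 24/40320
(j±m)!: 3!*2!*2!*2!*3!*2! = 576
prefactor² = (2J+1)*Δ*N² = 72/35
  k=0: +1/(0!*2!*2!*2!*1!*0!) = 1/8
  k=1: −1/(1!*1!*1!*1!*2!*1!) = -1/2
  k=2: +1/(2!*0!*0!*0!*3!*2!) = 1/24
Σ = -1/3  ⇒  CG² = 72/35*(-1/3)² = 8/35
CG = −√(8/35) = -0.478091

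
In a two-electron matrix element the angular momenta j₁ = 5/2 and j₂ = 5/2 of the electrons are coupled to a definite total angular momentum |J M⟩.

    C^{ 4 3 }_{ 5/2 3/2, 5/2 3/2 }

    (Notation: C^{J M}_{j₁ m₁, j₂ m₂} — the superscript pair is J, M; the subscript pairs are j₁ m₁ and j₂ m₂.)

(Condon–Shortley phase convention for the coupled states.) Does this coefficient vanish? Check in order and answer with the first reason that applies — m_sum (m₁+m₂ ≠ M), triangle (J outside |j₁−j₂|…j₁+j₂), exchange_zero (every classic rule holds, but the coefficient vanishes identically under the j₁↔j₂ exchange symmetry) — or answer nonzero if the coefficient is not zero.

exchange_zero

m-sum: m₁+m₂ = 3/2+3/2 = 3, M = 3  ✓
triangle: |j₁−j₂| = 0 ≤ J = 4 ≤ j₁+j₂ = 5  ✓
exchange: j₁=j₂ and m₁=m₂, and (−1)^(j₁+j₂−J) = (−1)^1 = −1 forces ⟨j₁m₁;j₂m₂|JM⟩ = −⟨j₂m₂;j₁m₁|JM⟩ = −⟨j₁m₁;j₂m₂|JM⟩ ⇒ the coefficient vanishes identically
Racah sum check: Σ_k collapses to 0 ⇒ CG = 0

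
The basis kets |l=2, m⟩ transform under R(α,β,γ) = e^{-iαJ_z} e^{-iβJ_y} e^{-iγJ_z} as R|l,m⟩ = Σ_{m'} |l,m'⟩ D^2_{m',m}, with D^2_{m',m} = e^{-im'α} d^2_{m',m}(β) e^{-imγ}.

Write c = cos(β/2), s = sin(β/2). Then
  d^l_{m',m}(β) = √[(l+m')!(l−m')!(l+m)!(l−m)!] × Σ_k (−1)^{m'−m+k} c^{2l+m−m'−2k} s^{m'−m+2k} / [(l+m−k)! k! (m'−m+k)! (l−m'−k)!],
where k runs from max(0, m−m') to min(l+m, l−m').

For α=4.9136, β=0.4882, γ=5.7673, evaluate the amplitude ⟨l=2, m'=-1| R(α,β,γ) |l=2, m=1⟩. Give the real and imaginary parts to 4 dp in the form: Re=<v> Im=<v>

Split into d^2_{-1,1}(β=0.4882) × two z-phases.
With c≡cos(β/2)=0.970355 and s≡sin(β/2)=0.241683, N=[1·6·6·1]^{1/2}=6.000000
k∈{2,3} keeps every argument non-negative
  k=2: (−1)^0·6.0000/(2)·0.9704^2·0.2417^2 = +0.164997
  k=3: (−1)^1·6.0000/(6)·0.9704^0·0.2417^4 = -0.003412
d^2_{-1,1}(0.4882) = +0.164997 -0.003412 = +0.161585
D = (+0.199856-0.979825i)·(+0.161585)·(+0.869856+0.493305i) = +0.106193-0.121789i

Re=0.1062 Im=-0.1218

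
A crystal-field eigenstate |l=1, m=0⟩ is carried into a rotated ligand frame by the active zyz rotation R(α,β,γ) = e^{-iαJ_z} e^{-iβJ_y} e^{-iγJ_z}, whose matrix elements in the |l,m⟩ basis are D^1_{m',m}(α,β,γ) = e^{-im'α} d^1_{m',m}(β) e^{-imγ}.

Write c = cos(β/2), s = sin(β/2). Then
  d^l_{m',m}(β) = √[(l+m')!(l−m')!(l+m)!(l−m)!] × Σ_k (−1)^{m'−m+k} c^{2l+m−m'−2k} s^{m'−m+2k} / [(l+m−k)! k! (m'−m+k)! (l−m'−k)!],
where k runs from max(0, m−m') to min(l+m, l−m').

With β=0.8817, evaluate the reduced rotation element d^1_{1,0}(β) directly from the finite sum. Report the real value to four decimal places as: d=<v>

d^1_{1,0}(β=0.8817) via the finite sum:
c=cos(0.881700/2)=0.904389, s=sin(0.881700/2)=0.426708; N=√[2·1·1·1]=1.414214
k: max(0,(0)−(1))=0 … min(1+(0),1−(1))=0
  k=0: (−1)^1·1.4142/(1)·0.9044^1·0.4267^1 = -0.545760
d^1_{1,0}(0.8817) = -0.545760

d=-0.5458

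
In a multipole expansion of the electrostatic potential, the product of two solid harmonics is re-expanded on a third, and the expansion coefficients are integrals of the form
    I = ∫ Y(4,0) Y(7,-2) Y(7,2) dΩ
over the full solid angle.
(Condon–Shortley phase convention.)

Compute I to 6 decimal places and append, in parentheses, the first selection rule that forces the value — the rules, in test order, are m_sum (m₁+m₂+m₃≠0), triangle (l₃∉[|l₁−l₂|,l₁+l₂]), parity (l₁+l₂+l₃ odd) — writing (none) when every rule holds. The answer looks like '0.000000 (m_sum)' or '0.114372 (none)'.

0.041390 (none)

Checks pass: Σm=0; 18 even; l₃=7∈[3,11].
(2·4+1)(2·7+1)(2·7+1) = 2025
Δ: 4! 4! 10! / 19! → 1/58198140
sum: t=0:+1/17418240 t=1:−1/622080 t=2:+1/230400 t=3:−1/622080 t=4:+1/17418240 = 1/806400
3j²(4 7 7; 0 0 0) = Δ·Π!·Σ² = 2268/230945  (sign -1)
sum: t=0:+1/8294400 t=1:−1/622080 t=2:+1/483840 t=3:−1/2903040 t=4:+1/209018880 = 251/1045094400
3j²(4 7 7; 0 -2 2) = Δ·Π!·Σ² = 63001/58198140  (sign -1)
combine: 4πI² = 2025·2268/230945·63001/58198140 = 45927729/2133423721
take √, sign +1: I = 0.04138986
No selection rule forces the value: the integral is nonzero (none).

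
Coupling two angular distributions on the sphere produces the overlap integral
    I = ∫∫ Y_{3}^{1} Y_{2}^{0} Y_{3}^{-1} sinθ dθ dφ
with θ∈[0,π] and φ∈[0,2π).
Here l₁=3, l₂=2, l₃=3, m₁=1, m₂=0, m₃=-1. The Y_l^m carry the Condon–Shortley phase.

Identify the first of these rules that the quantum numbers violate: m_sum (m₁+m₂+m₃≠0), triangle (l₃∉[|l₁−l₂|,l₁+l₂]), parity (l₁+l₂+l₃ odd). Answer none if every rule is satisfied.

azimuthal sum: 1 + 0 − 1 = 0  ✓
1 ≤ 3 ≤ 5 (triangle on l)  ✓
L = 3 + 2 + 3 = 8 (even)  ✓

none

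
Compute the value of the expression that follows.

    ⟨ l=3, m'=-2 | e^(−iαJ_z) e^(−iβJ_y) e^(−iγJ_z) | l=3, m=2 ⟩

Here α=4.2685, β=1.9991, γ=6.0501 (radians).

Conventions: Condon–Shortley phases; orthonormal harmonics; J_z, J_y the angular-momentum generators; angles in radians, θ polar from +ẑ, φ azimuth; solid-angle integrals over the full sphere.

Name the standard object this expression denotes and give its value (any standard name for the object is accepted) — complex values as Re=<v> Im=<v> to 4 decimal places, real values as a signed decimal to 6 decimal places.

This is a Wigner D-matrix element — the rotation-matrix element ⟨l m'| R(α,β,γ) |l m⟩ in the angular-momentum basis.
D^3_{-2,2}(4.2685,1.9991,6.0501) = e^{-i·-2·4.2685}·d^3_{-2,2}(1.9991)·e^{-i·2·6.0501}. Compute d first:
c=cos(1.999100/2)=0.540681, s=sin(1.999100/2)=0.841228; N=√[1·120·120·1]=120.000000
k: max(0,(2)−(-2))=4 … min(3+(2),3−(-2))=5
  k=4: (−1)^0·120.0000/(24)·0.5407^2·0.8412^4 = +0.731992
  k=5: (−1)^1·120.0000/(120)·0.5407^0·0.8412^6 = -0.354390
d^3_{-2,2}(1.9991) = +0.731992 -0.354390 = +0.377602
Attach z-rotation phases: D = e^{-i(-2)(4.2685)}·(+0.377602)·e^{-i(2)(6.0501)} = -0.344536+0.154525i

Wigner D-matrix element, Re=-0.3445 Im=0.1545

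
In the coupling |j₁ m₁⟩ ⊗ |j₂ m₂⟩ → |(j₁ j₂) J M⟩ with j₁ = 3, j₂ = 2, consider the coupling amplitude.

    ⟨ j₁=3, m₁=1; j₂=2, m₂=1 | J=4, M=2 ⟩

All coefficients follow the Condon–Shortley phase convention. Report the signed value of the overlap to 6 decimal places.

-0.188982  (= −√(1/28))

√[9·1!5!3!/10! · 4!2!3!1!6!2!] = √(5184/7)
  +(−1)^0/∏(0,1,2,3,3,0)! = 1/72  (running 1/72)
  +(−1)^1/∏(1,0,1,2,4,1)! = -1/48  (running -1/144)
⟨..|..⟩ = √(5184/7)·(-1/144) = -0.188982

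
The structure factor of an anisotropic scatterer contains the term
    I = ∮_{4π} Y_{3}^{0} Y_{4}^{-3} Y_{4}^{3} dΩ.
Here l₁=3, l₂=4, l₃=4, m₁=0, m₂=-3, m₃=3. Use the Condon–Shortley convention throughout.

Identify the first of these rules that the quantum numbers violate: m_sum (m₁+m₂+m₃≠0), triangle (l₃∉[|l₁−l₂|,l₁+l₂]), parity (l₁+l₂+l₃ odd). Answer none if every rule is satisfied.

Σmᵢ = 0  ✓
l₃∈[|l₁−l₂|,l₁+l₂]=[1,7], have l₃=4  ✓
Σlᵢ = 11 ⇒ odd  ✗

parity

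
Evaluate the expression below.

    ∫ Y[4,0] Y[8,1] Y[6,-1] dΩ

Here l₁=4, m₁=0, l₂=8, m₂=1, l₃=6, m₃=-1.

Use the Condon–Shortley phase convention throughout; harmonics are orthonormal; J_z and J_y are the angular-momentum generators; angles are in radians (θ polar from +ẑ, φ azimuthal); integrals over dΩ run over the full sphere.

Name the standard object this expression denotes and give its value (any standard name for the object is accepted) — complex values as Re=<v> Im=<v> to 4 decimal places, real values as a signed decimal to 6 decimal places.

This is a Gaunt coefficient — the integral of a triple product of spherical harmonics over the sphere.
Rules hold: Σm=0, L=18 even, 4≤6≤12.
N = 9·17·13 = 1989
Δ = 6!·2!·10!/19! = 1/23279256
Racah Σ t=2..4: t=2:+1/1658880 t=3:−1/518400 t=4:+1/1658880 = -1/1382400
⇒ 3j(4 8 6; 0 0 0)² = 504/46189, sgn -1
Racah Σ t=2..4: t=2:+1/2903040 t=3:−1/622080 t=4:+1/1382400 = -47/87091200
⇒ 3j(4 8 6; 0 1 -1)² = 2209/277134, sgn +1
4πI² = N·(3j₀)²·(3jₘ)² = 1670004/9653501
I = -1·√(0.172995/4π) = -0.11733063

Gaunt coefficient, -0.117331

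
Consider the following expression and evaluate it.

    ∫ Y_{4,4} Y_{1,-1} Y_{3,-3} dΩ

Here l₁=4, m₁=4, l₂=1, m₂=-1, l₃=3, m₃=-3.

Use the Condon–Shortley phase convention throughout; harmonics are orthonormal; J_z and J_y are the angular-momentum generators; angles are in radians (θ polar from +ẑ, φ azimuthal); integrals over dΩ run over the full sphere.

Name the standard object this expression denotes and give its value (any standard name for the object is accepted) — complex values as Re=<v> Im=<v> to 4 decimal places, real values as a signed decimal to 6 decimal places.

This is a Gaunt coefficient — the integral of a triple product of spherical harmonics over the sphere.
Checks pass: Σm=0; 8 even; l₃=3∈[3,5].
(2·4+1)(2·1+1)(2·3+1) = 189
Δ: 2! 6! 0! / 9! → 1/252
sum: t=1:−1/36 = -1/36
3j²(4 1 3; 0 0 0) = Δ·Π!·Σ² = 4/63  (sign +1)
sum: t=0:+1/1440 = 1/1440
3j²(4 1 3; 4 -1 -3) = Δ·Π!·Σ² = 1/9  (sign +1)
combine: 4πI² = 189·4/63·1/9 = 4/3
take √, sign +1: I = 0.32573501

Gaunt coefficient, +0.325735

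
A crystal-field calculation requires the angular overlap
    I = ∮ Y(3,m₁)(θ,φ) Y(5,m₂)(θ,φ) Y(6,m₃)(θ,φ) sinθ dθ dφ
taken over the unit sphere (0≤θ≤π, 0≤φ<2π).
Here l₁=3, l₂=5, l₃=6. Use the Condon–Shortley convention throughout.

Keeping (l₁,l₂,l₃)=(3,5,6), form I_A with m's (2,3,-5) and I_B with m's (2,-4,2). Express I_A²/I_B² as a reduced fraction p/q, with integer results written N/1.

l's match ⇒ only the (l;m) 3-j factors differ between A and B.
A: triangle coeff Δ(3,5,6) = 1/675675; Σ_t [0,1]: t=0:+1/483840 t=1:−1/120960 = -1/161280; (3j)²=2/91 [(3 5 6; 2 3 -5)], sign=+1
B: triangle coeff Δ(3,5,6) = 1/675675; Σ_t [0,1]: t=0:+1/60480 t=1:−1/967680 = 1/64512; (3j)²=15/1001 [(3 5 6; 2 -4 2)], sign=+1
I_A²/I_B² = (2/91)/(15/1001) = 22/15

22/15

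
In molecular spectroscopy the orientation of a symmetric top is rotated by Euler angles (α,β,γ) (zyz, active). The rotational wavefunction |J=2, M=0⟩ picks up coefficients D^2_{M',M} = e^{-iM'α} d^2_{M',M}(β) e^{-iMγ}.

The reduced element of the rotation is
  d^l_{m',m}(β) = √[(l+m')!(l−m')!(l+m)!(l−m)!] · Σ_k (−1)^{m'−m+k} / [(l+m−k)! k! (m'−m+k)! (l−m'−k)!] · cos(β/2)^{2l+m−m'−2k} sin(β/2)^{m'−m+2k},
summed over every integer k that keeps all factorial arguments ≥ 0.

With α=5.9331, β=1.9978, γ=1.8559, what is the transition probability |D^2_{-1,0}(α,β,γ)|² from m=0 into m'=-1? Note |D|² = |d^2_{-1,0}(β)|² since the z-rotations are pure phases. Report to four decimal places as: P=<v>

P=0.2131

Split into d^2_{-1,0}(β=1.9978) × two z-phases.
c=cos(1.997800/2)=0.541228, s=sin(1.997800/2)=0.840876; N=√[1·6·2·2]=4.898979
The bounds max(0,m−m')=1 and min(l+m,l−m')=2 give 2 terms
  k=1: (−1)^0·4.8990/(2)·0.5412^3·0.8409^1 = +0.326548
  k=2: (−1)^1·4.8990/(2)·0.5412^1·0.8409^3 = -0.788228
d^2_{-1,0}(1.9978) = +0.326548 -0.788228 = -0.461679
|D^2_{-1,0}|² = |d^2_{-1,0}(β)|² = (-0.461679)² = 0.213148 (the z-rotation phases have unit modulus)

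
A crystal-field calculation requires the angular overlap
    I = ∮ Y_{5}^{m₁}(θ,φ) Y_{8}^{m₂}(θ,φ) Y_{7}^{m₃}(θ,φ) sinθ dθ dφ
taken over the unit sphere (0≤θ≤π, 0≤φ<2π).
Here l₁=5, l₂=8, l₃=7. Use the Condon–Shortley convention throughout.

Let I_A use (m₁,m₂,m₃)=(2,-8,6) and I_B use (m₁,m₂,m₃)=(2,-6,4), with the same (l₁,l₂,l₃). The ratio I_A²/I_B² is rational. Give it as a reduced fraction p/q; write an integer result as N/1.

Same 5,8,7: normalisation and zero-m 3j drop out of the ratio.
A: Δ: 6! 4! 10! / 21! → 1/814773960; sum: t=0:+1/15676416000 = 1/15676416000; 3j²(5 8 7; 2 -8 6) = Δ·Π!·Σ² = 286/14535  (sign -1)
B: Δ: 6! 4! 10! / 21! → 1/814773960; sum: t=0:+1/348364800 t=1:−1/174182400 t=2:+1/1045094400 = -1/522547200; 3j²(5 8 7; 2 -6 4) = Δ·Π!·Σ² = 11/1938  (sign +1)
I_A²/I_B² = (286/14535)/(11/1938) = 52/15

52/15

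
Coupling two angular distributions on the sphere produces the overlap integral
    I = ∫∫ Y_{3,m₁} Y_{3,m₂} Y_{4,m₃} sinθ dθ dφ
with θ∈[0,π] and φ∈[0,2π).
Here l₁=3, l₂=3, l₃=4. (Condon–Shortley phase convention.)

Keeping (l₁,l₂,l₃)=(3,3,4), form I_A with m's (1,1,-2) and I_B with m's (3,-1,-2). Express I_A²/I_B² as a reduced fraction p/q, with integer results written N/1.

Same 3,3,4: normalisation and zero-m 3j drop out of the ratio.
A: Δ: 2! 4! 4! / 11! → 1/34650; sum: t=0:+1/192 t=1:−1/36 t=2:+1/192 = -5/288; 3j²(3 3 4; 1 1 -2) = Δ·Π!·Σ² = 20/693  (sign -1)
B: Δ: 2! 4! 4! / 11! → 1/34650; sum: t=0:+1/192 = 1/192; 3j²(3 3 4; 3 -1 -2) = Δ·Π!·Σ² = 3/77  (sign +1)
I_A²/I_B² = (20/693)/(3/77) = 20/27

20/27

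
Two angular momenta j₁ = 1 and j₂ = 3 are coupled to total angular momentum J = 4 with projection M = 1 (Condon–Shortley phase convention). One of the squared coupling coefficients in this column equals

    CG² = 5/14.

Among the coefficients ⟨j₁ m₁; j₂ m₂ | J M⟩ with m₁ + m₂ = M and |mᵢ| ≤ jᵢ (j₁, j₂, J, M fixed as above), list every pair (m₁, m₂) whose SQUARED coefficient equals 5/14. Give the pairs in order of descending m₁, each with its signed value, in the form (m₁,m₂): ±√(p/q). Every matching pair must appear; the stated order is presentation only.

Admissible pairs with m₁+m₂ = M = 1: (-1,2), (0,1), (1,0)
  (m₁,m₂)=(1,0): CG² = 5/14, CG = +√(5/14)   ← matches the target
  (m₁,m₂)=(0,1): CG² = 15/28, CG = +√(15/28)
  (m₁,m₂)=(-1,2): CG² = 3/28, CG = +√(3/28)
Pairs with CG² = 5/14: (1,0): +√(5/14)

(1,0): +√(5/14)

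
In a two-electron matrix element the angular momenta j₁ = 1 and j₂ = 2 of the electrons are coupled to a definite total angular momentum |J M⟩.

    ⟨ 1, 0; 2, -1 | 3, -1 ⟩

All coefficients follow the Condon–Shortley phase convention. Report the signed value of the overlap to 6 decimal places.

+0.730297  (= +√(8/15))

j₁+j₂−J=0  J+j₁−j₂=2  J−j₁+j₂=4  j₁+j₂+J+1=7
(j₁±m₁, j₂±m₂, J±M) = (1,1,1,3,2,4)
P² = 96/5
sum k=0..0:
  [0] +1/6 = 1/6
S = 1/6
C² = P²·S² = 8/15 ; C = +0.730297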